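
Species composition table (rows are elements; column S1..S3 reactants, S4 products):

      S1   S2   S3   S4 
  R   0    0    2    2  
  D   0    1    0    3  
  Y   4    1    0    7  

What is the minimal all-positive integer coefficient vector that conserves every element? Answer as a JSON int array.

Coefficients: [1, 3, 1, 1]

R: 1·0+3·0+1·2 = 2 | 1·2 = 2
D: 1·0+3·1+1·0 = 3 | 1·3 = 3
Y: 1·4+3·1+1·0 = 7 | 1·7 = 7
gcd(1,3,1,1) = 1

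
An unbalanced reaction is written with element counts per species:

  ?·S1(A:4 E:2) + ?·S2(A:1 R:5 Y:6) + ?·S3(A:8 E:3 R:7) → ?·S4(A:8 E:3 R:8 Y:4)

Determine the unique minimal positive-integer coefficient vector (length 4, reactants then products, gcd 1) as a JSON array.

Coefficients: [3, 4, 4, 6]

A: 3·4+4·1+4·8 = 48 | 6·8 = 48
E: 3·2+4·0+4·3 = 18 | 6·3 = 18
R: 3·0+4·5+4·7 = 48 | 6·8 = 48
Y: 3·0+4·6+4·0 = 24 | 6·4 = 24
gcd(3,4,4,6) = 1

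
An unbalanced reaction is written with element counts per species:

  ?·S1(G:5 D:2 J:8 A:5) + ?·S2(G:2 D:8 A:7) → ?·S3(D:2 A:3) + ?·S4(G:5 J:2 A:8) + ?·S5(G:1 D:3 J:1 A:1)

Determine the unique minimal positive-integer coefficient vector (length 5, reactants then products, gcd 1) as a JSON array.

Coefficients: [1, 3, 4, 1, 6]

G: 1·5+3·2 = 11 | 4·0+1·5+6·1 = 11
D: 1·2+3·8 = 26 | 4·2+1·0+6·3 = 26
J: 1·8+3·0 = 8 | 4·0+1·2+6·1 = 8
A: 1·5+3·7 = 26 | 4·3+1·8+6·1 = 26
gcd(1,3,4,1,6) = 1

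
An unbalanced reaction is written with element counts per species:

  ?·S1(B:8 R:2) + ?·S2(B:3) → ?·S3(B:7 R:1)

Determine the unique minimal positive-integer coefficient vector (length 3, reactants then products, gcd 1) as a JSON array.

B: 1·8+2·3 = 14 | 2·7 = 14
R: 1·2+2·0 = 2 | 2·1 = 2
gcd(1,2,2) = 1

Coefficients: [1, 2, 2]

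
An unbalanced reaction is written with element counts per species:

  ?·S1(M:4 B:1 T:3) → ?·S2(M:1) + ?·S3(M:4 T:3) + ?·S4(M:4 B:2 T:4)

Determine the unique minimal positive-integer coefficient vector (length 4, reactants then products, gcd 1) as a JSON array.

Coefficients: [6, 4, 2, 3]

M: 6·4 = 24 | 4·1+2·4+3·4 = 24
B: 6·1 = 6 | 4·0+2·0+3·2 = 6
T: 6·3 = 18 | 4·0+2·3+3·4 = 18
gcd(6,4,2,3) = 1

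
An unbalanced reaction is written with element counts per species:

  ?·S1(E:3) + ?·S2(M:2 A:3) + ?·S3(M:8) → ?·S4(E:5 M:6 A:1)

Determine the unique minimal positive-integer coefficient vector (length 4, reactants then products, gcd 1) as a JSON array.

Coefficients: [5, 1, 2, 3]

E: 5·3+1·0+2·0 = 15 | 3·5 = 15
M: 5·0+1·2+2·8 = 18 | 3·6 = 18
A: 5·0+1·3+2·0 = 3 | 3·1 = 3
gcd(5,1,2,3) = 1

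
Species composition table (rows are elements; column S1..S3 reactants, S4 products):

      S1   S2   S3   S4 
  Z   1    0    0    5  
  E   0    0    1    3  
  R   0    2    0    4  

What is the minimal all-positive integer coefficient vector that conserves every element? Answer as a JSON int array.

Coefficients: [5, 2, 3, 1]

Z: 5·1+2·0+3·0 = 5 | 1·5 = 5
E: 5·0+2·0+3·1 = 3 | 1·3 = 3
R: 5·0+2·2+3·0 = 4 | 1·4 = 4
gcd(5,2,3,1) = 1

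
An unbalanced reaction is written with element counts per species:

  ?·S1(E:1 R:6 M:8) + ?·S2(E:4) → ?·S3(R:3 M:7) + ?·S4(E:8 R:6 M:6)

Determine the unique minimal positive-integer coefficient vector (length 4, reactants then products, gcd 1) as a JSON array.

E: 4·1+5·4 = 24 | 2·0+3·8 = 24
R: 4·6+5·0 = 24 | 2·3+3·6 = 24
M: 4·8+5·0 = 32 | 2·7+3·6 = 32
gcd(4,5,2,3) = 1

Coefficients: [4, 5, 2, 3]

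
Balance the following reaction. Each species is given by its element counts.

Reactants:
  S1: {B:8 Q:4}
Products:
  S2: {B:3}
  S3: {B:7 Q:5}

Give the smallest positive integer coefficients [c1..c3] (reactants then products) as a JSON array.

Coefficients: [5, 4, 4]

B: 5·8 = 40 | 4·3+4·7 = 40
Q: 5·4 = 20 | 4·0+4·5 = 20
gcd(5,4,4) = 1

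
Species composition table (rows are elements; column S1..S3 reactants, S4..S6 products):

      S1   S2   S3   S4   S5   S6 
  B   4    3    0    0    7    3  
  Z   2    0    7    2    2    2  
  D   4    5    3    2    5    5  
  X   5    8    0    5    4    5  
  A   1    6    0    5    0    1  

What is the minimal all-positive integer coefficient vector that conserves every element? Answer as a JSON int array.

B: 6·4+4·3+2·0 = 36 | 5·0+3·7+5·3 = 36
Z: 6·2+4·0+2·7 = 26 | 5·2+3·2+5·2 = 26
D: 6·4+4·5+2·3 = 50 | 5·2+3·5+5·5 = 50
X: 6·5+4·8+2·0 = 62 | 5·5+3·4+5·5 = 62
A: 6·1+4·6+2·0 = 30 | 5·5+3·0+5·1 = 30
gcd(6,4,2,5,3,5) = 1

Coefficients: [6, 4, 2, 5, 3, 5]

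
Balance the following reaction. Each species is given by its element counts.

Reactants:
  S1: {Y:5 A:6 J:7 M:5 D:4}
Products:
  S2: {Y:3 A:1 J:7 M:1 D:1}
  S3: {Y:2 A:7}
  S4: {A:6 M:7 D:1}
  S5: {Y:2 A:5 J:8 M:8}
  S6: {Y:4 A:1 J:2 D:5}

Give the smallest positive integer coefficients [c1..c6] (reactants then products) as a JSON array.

Coefficients: [5, 3, 1, 2, 1, 3]

Y: 5·5 = 25 | 3·3+1·2+2·0+1·2+3·4 = 25
A: 5·6 = 30 | 3·1+1·7+2·6+1·5+3·1 = 30
J: 5·7 = 35 | 3·7+1·0+2·0+1·8+3·2 = 35
M: 5·5 = 25 | 3·1+1·0+2·7+1·8+3·0 = 25
D: 5·4 = 20 | 3·1+1·0+2·1+1·0+3·5 = 20
gcd(5,3,1,2,1,3) = 1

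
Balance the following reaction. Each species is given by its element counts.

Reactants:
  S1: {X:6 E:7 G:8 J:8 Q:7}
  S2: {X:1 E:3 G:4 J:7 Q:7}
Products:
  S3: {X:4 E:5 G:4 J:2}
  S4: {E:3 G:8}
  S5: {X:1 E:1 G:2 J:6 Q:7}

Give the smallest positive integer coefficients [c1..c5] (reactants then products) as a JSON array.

X: 4·6+2·1 = 26 | 5·4+1·0+6·1 = 26
E: 4·7+2·3 = 34 | 5·5+1·3+6·1 = 34
G: 4·8+2·4 = 40 | 5·4+1·8+6·2 = 40
J: 4·8+2·7 = 46 | 5·2+1·0+6·6 = 46
Q: 4·7+2·7 = 42 | 5·0+1·0+6·7 = 42
gcd(4,2,5,1,6) = 1

Coefficients: [4, 2, 5, 1, 6]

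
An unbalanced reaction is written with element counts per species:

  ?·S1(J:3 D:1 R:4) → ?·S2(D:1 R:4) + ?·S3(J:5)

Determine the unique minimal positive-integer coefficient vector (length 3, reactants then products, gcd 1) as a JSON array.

J: 5·3 = 15 | 5·0+3·5 = 15
D: 5·1 = 5 | 5·1+3·0 = 5
R: 5·4 = 20 | 5·4+3·0 = 20
gcd(5,5,3) = 1

Coefficients: [5, 5, 3]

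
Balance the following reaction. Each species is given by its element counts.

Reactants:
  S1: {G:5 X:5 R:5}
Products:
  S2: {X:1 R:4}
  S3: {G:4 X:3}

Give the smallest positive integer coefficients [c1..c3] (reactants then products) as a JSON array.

Coefficients: [4, 5, 5]

G: 4·5 = 20 | 5·0+5·4 = 20
X: 4·5 = 20 | 5·1+5·3 = 20
R: 4·5 = 20 | 5·4+5·0 = 20
gcd(4,5,5) = 1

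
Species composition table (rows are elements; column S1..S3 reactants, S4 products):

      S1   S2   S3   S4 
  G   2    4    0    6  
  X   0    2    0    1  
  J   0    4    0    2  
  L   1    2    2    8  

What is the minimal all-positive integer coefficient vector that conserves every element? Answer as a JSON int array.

Coefficients: [4, 1, 5, 2]

G: 4·2+1·4+5·0 = 12 | 2·6 = 12
X: 4·0+1·2+5·0 = 2 | 2·1 = 2
J: 4·0+1·4+5·0 = 4 | 2·2 = 4
L: 4·1+1·2+5·2 = 16 | 2·8 = 16
gcd(4,1,5,2) = 1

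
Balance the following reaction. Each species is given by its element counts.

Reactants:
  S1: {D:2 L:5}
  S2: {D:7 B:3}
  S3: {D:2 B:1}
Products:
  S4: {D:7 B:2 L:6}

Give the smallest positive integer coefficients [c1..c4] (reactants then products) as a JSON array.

D: 6·2+3·7+1·2 = 35 | 5·7 = 35
B: 6·0+3·3+1·1 = 10 | 5·2 = 10
L: 6·5+3·0+1·0 = 30 | 5·6 = 30
gcd(6,3,1,5) = 1

Coefficients: [6, 3, 1, 5]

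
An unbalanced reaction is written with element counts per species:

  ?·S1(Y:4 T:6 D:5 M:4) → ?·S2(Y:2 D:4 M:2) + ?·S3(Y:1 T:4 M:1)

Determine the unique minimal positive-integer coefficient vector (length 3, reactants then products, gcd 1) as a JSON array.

Y: 4·4 = 16 | 5·2+6·1 = 16
T: 4·6 = 24 | 5·0+6·4 = 24
D: 4·5 = 20 | 5·4+6·0 = 20
M: 4·4 = 16 | 5·2+6·1 = 16
gcd(4,5,6) = 1

Coefficients: [4, 5, 6]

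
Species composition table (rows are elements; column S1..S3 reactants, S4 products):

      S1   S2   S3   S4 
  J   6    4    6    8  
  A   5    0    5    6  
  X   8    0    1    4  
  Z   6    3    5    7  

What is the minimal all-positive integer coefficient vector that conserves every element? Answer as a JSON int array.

J: 2·6+1·4+4·6 = 40 | 5·8 = 40
A: 2·5+1·0+4·5 = 30 | 5·6 = 30
X: 2·8+1·0+4·1 = 20 | 5·4 = 20
Z: 2·6+1·3+4·5 = 35 | 5·7 = 35
gcd(2,1,4,5) = 1

Coefficients: [2, 1, 4, 5]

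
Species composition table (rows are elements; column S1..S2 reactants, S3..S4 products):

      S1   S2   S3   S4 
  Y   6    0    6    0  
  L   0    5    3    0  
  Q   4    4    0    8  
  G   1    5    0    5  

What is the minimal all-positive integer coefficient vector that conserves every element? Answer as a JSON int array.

Coefficients: [5, 3, 5, 4]

Y: 5·6+3·0 = 30 | 5·6+4·0 = 30
L: 5·0+3·5 = 15 | 5·3+4·0 = 15
Q: 5·4+3·4 = 32 | 5·0+4·8 = 32
G: 5·1+3·5 = 20 | 5·0+4·5 = 20
gcd(5,3,5,4) = 1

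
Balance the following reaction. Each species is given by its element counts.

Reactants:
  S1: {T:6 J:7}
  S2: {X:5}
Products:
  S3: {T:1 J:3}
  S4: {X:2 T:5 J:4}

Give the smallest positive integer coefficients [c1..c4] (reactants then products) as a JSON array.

Coefficients: [5, 2, 5, 5]

X: 5·0+2·5 = 10 | 5·0+5·2 = 10
T: 5·6+2·0 = 30 | 5·1+5·5 = 30
J: 5·7+2·0 = 35 | 5·3+5·4 = 35
gcd(5,2,5,5) = 1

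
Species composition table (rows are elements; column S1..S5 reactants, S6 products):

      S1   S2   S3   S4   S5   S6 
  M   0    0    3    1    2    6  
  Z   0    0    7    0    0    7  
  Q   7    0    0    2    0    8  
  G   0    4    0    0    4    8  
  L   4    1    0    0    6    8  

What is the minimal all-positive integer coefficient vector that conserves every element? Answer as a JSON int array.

Coefficients: [2, 4, 3, 5, 2, 3]

M: 2·0+4·0+3·3+5·1+2·2 = 18 | 3·6 = 18
Z: 2·0+4·0+3·7+5·0+2·0 = 21 | 3·7 = 21
Q: 2·7+4·0+3·0+5·2+2·0 = 24 | 3·8 = 24
G: 2·0+4·4+3·0+5·0+2·4 = 24 | 3·8 = 24
L: 2·4+4·1+3·0+5·0+2·6 = 24 | 3·8 = 24
gcd(2,4,3,5,2,3) = 1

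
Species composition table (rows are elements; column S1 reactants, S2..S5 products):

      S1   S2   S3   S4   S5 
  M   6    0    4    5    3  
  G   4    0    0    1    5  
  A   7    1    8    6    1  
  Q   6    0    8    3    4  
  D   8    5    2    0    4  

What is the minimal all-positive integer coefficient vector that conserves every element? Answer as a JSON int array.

M: 6·6 = 36 | 6·0+1·4+4·5+4·3 = 36
G: 6·4 = 24 | 6·0+1·0+4·1+4·5 = 24
A: 6·7 = 42 | 6·1+1·8+4·6+4·1 = 42
Q: 6·6 = 36 | 6·0+1·8+4·3+4·4 = 36
D: 6·8 = 48 | 6·5+1·2+4·0+4·4 = 48
gcd(6,6,1,4,4) = 1

Coefficients: [6, 6, 1, 4, 4]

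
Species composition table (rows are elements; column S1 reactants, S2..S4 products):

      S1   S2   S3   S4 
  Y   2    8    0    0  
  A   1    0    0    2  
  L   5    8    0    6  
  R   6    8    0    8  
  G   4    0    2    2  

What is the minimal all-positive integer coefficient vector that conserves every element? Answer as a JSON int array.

Coefficients: [4, 1, 6, 2]

Y: 4·2 = 8 | 1·8+6·0+2·0 = 8
A: 4·1 = 4 | 1·0+6·0+2·2 = 4
L: 4·5 = 20 | 1·8+6·0+2·6 = 20
R: 4·6 = 24 | 1·8+6·0+2·8 = 24
G: 4·4 = 16 | 1·0+6·2+2·2 = 16
gcd(4,1,6,2) = 1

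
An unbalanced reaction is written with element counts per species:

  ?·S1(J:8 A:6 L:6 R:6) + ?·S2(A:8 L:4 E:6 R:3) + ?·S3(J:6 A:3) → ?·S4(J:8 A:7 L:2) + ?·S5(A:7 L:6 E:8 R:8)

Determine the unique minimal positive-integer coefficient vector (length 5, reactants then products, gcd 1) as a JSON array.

Coefficients: [2, 4, 4, 5, 3]

J: 2·8+4·0+4·6 = 40 | 5·8+3·0 = 40
A: 2·6+4·8+4·3 = 56 | 5·7+3·7 = 56
L: 2·6+4·4+4·0 = 28 | 5·2+3·6 = 28
E: 2·0+4·6+4·0 = 24 | 5·0+3·8 = 24
R: 2·6+4·3+4·0 = 24 | 5·0+3·8 = 24
gcd(2,4,4,5,3) = 1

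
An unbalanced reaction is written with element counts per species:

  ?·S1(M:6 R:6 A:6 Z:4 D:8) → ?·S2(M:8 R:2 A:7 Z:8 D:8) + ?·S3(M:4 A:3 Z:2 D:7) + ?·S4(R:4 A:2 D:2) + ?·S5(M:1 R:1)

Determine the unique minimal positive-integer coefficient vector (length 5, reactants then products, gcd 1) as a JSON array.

M: 5·6 = 30 | 2·8+2·4+5·0+6·1 = 30
R: 5·6 = 30 | 2·2+2·0+5·4+6·1 = 30
A: 5·6 = 30 | 2·7+2·3+5·2+6·0 = 30
Z: 5·4 = 20 | 2·8+2·2+5·0+6·0 = 20
D: 5·8 = 40 | 2·8+2·7+5·2+6·0 = 40
gcd(5,2,2,5,6) = 1

Coefficients: [5, 2, 2, 5, 6]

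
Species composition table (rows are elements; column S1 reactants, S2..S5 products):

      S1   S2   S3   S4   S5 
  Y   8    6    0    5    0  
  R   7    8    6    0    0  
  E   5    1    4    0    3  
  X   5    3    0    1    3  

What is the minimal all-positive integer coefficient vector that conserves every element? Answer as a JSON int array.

Y: 6·8 = 48 | 3·6+3·0+6·5+5·0 = 48
R: 6·7 = 42 | 3·8+3·6+6·0+5·0 = 42
E: 6·5 = 30 | 3·1+3·4+6·0+5·3 = 30
X: 6·5 = 30 | 3·3+3·0+6·1+5·3 = 30
gcd(6,3,3,6,5) = 1

Coefficients: [6, 3, 3, 6, 5]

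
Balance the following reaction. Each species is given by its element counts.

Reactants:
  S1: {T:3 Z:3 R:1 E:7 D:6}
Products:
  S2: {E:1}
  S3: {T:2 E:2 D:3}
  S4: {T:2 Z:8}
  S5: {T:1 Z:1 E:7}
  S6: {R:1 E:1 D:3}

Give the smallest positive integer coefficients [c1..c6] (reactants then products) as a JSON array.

Coefficients: [3, 5, 3, 1, 1, 3]

T: 3·3 = 9 | 5·0+3·2+1·2+1·1+3·0 = 9
Z: 3·3 = 9 | 5·0+3·0+1·8+1·1+3·0 = 9
R: 3·1 = 3 | 5·0+3·0+1·0+1·0+3·1 = 3
E: 3·7 = 21 | 5·1+3·2+1·0+1·7+3·1 = 21
D: 3·6 = 18 | 5·0+3·3+1·0+1·0+3·3 = 18
gcd(3,5,3,1,1,3) = 1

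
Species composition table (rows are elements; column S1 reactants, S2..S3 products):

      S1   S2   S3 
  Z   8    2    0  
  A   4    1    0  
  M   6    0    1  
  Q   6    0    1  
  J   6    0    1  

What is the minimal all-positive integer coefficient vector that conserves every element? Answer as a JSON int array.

Coefficients: [1, 4, 6]

Z: 1·8 = 8 | 4·2+6·0 = 8
A: 1·4 = 4 | 4·1+6·0 = 4
M: 1·6 = 6 | 4·0+6·1 = 6
Q: 1·6 = 6 | 4·0+6·1 = 6
J: 1·6 = 6 | 4·0+6·1 = 6
gcd(1,4,6) = 1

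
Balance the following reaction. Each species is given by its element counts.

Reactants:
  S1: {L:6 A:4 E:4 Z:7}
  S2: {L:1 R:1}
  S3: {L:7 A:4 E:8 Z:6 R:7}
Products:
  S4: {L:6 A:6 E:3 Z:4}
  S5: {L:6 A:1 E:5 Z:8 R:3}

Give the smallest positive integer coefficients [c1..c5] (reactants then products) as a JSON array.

Coefficients: [6, 5, 1, 4, 4]

L: 6·6+5·1+1·7 = 48 | 4·6+4·6 = 48
A: 6·4+5·0+1·4 = 28 | 4·6+4·1 = 28
E: 6·4+5·0+1·8 = 32 | 4·3+4·5 = 32
Z: 6·7+5·0+1·6 = 48 | 4·4+4·8 = 48
R: 6·0+5·1+1·7 = 12 | 4·0+4·3 = 12
gcd(6,5,1,4,4) = 1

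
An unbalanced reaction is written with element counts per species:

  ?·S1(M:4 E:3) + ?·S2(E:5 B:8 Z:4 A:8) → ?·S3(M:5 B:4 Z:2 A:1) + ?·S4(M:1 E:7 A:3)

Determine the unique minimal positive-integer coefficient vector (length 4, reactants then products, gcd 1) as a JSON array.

Coefficients: [3, 1, 2, 2]

M: 3·4+1·0 = 12 | 2·5+2·1 = 12
E: 3·3+1·5 = 14 | 2·0+2·7 = 14
B: 3·0+1·8 = 8 | 2·4+2·0 = 8
Z: 3·0+1·4 = 4 | 2·2+2·0 = 4
A: 3·0+1·8 = 8 | 2·1+2·3 = 8
gcd(3,1,2,2) = 1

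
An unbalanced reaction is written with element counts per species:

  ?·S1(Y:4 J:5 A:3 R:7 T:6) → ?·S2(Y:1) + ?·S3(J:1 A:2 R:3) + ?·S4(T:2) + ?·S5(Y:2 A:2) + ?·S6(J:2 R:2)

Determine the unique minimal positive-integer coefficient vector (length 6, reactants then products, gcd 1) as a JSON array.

Y: 2·4 = 8 | 6·1+2·0+6·0+1·2+4·0 = 8
J: 2·5 = 10 | 6·0+2·1+6·0+1·0+4·2 = 10
A: 2·3 = 6 | 6·0+2·2+6·0+1·2+4·0 = 6
R: 2·7 = 14 | 6·0+2·3+6·0+1·0+4·2 = 14
T: 2·6 = 12 | 6·0+2·0+6·2+1·0+4·0 = 12
gcd(2,6,2,6,1,4) = 1

Coefficients: [2, 6, 2, 6, 1, 4]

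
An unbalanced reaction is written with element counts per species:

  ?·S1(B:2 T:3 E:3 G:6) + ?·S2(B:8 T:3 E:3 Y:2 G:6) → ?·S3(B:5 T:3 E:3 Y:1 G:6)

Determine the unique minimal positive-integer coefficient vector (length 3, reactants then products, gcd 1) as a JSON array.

B: 1·2+1·8 = 10 | 2·5 = 10
T: 1·3+1·3 = 6 | 2·3 = 6
E: 1·3+1·3 = 6 | 2·3 = 6
Y: 1·0+1·2 = 2 | 2·1 = 2
G: 1·6+1·6 = 12 | 2·6 = 12
gcd(1,1,2) = 1

Coefficients: [1, 1, 2]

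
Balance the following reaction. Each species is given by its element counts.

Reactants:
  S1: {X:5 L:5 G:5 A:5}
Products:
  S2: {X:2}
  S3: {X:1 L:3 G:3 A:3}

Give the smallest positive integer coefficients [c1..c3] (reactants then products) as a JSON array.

Coefficients: [3, 5, 5]

X: 3·5 = 15 | 5·2+5·1 = 15
L: 3·5 = 15 | 5·0+5·3 = 15
G: 3·5 = 15 | 5·0+5·3 = 15
A: 3·5 = 15 | 5·0+5·3 = 15
gcd(3,5,5) = 1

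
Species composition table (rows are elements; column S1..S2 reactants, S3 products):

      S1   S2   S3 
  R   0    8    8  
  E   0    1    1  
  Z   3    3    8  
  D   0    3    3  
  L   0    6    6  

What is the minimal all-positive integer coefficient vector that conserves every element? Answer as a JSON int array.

Coefficients: [5, 3, 3]

R: 5·0+3·8 = 24 | 3·8 = 24
E: 5·0+3·1 = 3 | 3·1 = 3
Z: 5·3+3·3 = 24 | 3·8 = 24
D: 5·0+3·3 = 9 | 3·3 = 9
L: 5·0+3·6 = 18 | 3·6 = 18
gcd(5,3,3) = 1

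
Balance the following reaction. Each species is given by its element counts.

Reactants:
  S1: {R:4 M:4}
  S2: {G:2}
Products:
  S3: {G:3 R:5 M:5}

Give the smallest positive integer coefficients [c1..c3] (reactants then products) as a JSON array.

G: 5·0+6·2 = 12 | 4·3 = 12
R: 5·4+6·0 = 20 | 4·5 = 20
M: 5·4+6·0 = 20 | 4·5 = 20
gcd(5,6,4) = 1

Coefficients: [5, 6, 4]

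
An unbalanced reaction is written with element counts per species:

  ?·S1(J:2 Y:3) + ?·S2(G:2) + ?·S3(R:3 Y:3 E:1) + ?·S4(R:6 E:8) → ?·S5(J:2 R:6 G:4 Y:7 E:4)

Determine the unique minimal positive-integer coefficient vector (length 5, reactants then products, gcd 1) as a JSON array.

Coefficients: [3, 6, 4, 1, 3]

J: 3·2+6·0+4·0+1·0 = 6 | 3·2 = 6
R: 3·0+6·0+4·3+1·6 = 18 | 3·6 = 18
G: 3·0+6·2+4·0+1·0 = 12 | 3·4 = 12
Y: 3·3+6·0+4·3+1·0 = 21 | 3·7 = 21
E: 3·0+6·0+4·1+1·8 = 12 | 3·4 = 12
gcd(3,6,4,1,3) = 1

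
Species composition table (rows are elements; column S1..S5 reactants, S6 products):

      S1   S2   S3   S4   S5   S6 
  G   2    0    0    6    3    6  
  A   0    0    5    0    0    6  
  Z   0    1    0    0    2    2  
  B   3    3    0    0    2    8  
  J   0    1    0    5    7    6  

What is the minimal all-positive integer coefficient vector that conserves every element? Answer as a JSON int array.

Coefficients: [6, 6, 6, 2, 2, 5]

G: 6·2+6·0+6·0+2·6+2·3 = 30 | 5·6 = 30
A: 6·0+6·0+6·5+2·0+2·0 = 30 | 5·6 = 30
Z: 6·0+6·1+6·0+2·0+2·2 = 10 | 5·2 = 10
B: 6·3+6·3+6·0+2·0+2·2 = 40 | 5·8 = 40
J: 6·0+6·1+6·0+2·5+2·7 = 30 | 5·6 = 30
gcd(6,6,6,2,2,5) = 1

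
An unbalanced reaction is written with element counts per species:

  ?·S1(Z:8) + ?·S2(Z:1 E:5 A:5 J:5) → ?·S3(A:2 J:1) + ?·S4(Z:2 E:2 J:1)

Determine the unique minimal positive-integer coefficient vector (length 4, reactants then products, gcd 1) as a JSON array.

Z: 1·8+2·1 = 10 | 5·0+5·2 = 10
E: 1·0+2·5 = 10 | 5·0+5·2 = 10
A: 1·0+2·5 = 10 | 5·2+5·0 = 10
J: 1·0+2·5 = 10 | 5·1+5·1 = 10
gcd(1,2,5,5) = 1

Coefficients: [1, 2, 5, 5]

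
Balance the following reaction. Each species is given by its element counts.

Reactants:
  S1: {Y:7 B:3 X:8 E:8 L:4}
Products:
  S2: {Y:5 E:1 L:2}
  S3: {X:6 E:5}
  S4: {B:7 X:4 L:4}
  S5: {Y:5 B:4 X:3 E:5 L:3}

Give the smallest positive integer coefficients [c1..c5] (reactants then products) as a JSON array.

Coefficients: [5, 5, 5, 1, 2]

Y: 5·7 = 35 | 5·5+5·0+1·0+2·5 = 35
B: 5·3 = 15 | 5·0+5·0+1·7+2·4 = 15
X: 5·8 = 40 | 5·0+5·6+1·4+2·3 = 40
E: 5·8 = 40 | 5·1+5·5+1·0+2·5 = 40
L: 5·4 = 20 | 5·2+5·0+1·4+2·3 = 20
gcd(5,5,5,1,2) = 1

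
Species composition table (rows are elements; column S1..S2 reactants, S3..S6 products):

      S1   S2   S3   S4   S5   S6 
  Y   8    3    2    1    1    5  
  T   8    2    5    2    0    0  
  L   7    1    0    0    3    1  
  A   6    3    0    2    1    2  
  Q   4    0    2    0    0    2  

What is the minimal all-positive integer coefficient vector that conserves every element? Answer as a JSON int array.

Y: 2·8+3·3 = 25 | 2·2+6·1+5·1+2·5 = 25
T: 2·8+3·2 = 22 | 2·5+6·2+5·0+2·0 = 22
L: 2·7+3·1 = 17 | 2·0+6·0+5·3+2·1 = 17
A: 2·6+3·3 = 21 | 2·0+6·2+5·1+2·2 = 21
Q: 2·4+3·0 = 8 | 2·2+6·0+5·0+2·2 = 8
gcd(2,3,2,6,5,2) = 1

Coefficients: [2, 3, 2, 6, 5, 2]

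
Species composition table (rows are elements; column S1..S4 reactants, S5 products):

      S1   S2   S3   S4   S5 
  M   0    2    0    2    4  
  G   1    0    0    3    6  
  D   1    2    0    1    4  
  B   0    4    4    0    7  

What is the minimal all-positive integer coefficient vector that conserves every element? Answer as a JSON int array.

Coefficients: [6, 2, 5, 6, 4]

M: 6·0+2·2+5·0+6·2 = 16 | 4·4 = 16
G: 6·1+2·0+5·0+6·3 = 24 | 4·6 = 24
D: 6·1+2·2+5·0+6·1 = 16 | 4·4 = 16
B: 6·0+2·4+5·4+6·0 = 28 | 4·7 = 28
gcd(6,2,5,6,4) = 1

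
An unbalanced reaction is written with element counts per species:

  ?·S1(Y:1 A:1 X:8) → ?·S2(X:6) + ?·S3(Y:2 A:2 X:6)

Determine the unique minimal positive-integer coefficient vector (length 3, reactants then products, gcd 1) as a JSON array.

Y: 6·1 = 6 | 5·0+3·2 = 6
A: 6·1 = 6 | 5·0+3·2 = 6
X: 6·8 = 48 | 5·6+3·6 = 48
gcd(6,5,3) = 1

Coefficients: [6, 5, 3]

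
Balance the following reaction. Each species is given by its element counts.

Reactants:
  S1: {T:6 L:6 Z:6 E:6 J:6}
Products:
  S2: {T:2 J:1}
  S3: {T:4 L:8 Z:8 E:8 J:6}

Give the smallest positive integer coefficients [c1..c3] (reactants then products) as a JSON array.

Coefficients: [4, 6, 3]

T: 4·6 = 24 | 6·2+3·4 = 24
L: 4·6 = 24 | 6·0+3·8 = 24
Z: 4·6 = 24 | 6·0+3·8 = 24
E: 4·6 = 24 | 6·0+3·8 = 24
J: 4·6 = 24 | 6·1+3·6 = 24
gcd(4,6,3) = 1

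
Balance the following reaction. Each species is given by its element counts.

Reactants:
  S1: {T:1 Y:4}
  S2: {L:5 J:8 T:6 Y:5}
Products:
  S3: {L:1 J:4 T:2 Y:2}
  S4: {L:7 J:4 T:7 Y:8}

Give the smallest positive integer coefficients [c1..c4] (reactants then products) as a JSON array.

Coefficients: [1, 2, 3, 1]

L: 1·0+2·5 = 10 | 3·1+1·7 = 10
J: 1·0+2·8 = 16 | 3·4+1·4 = 16
T: 1·1+2·6 = 13 | 3·2+1·7 = 13
Y: 1·4+2·5 = 14 | 3·2+1·8 = 14
gcd(1,2,3,1) = 1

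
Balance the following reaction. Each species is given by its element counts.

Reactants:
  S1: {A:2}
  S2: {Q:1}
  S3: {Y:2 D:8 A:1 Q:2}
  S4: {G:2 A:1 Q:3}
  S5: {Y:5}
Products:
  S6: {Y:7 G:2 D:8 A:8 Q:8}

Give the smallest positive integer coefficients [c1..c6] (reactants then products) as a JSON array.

Y: 3·0+3·0+1·2+1·0+1·5 = 7 | 1·7 = 7
G: 3·0+3·0+1·0+1·2+1·0 = 2 | 1·2 = 2
D: 3·0+3·0+1·8+1·0+1·0 = 8 | 1·8 = 8
A: 3·2+3·0+1·1+1·1+1·0 = 8 | 1·8 = 8
Q: 3·0+3·1+1·2+1·3+1·0 = 8 | 1·8 = 8
gcd(3,3,1,1,1,1) = 1

Coefficients: [3, 3, 1, 1, 1, 1]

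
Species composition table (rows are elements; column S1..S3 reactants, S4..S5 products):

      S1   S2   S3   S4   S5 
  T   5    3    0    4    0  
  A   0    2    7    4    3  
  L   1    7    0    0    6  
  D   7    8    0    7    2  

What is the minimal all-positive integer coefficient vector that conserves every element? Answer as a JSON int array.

T: 1·5+5·3+4·0 = 20 | 5·4+6·0 = 20
A: 1·0+5·2+4·7 = 38 | 5·4+6·3 = 38
L: 1·1+5·7+4·0 = 36 | 5·0+6·6 = 36
D: 1·7+5·8+4·0 = 47 | 5·7+6·2 = 47
gcd(1,5,4,5,6) = 1

Coefficients: [1, 5, 4, 5, 6]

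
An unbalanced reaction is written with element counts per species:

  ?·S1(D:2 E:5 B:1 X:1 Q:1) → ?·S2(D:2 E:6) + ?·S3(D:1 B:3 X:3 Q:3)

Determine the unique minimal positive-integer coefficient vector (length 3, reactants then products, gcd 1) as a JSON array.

Coefficients: [6, 5, 2]

D: 6·2 = 12 | 5·2+2·1 = 12
E: 6·5 = 30 | 5·6+2·0 = 30
B: 6·1 = 6 | 5·0+2·3 = 6
X: 6·1 = 6 | 5·0+2·3 = 6
Q: 6·1 = 6 | 5·0+2·3 = 6
gcd(6,5,2) = 1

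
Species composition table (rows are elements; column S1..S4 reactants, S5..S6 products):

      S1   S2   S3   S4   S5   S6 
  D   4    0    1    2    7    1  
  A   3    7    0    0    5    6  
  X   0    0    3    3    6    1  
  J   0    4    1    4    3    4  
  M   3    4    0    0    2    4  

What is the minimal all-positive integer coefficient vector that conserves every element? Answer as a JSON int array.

D: 2·4+5·0+3·1+1·2 = 13 | 1·7+6·1 = 13
A: 2·3+5·7+3·0+1·0 = 41 | 1·5+6·6 = 41
X: 2·0+5·0+3·3+1·3 = 12 | 1·6+6·1 = 12
J: 2·0+5·4+3·1+1·4 = 27 | 1·3+6·4 = 27
M: 2·3+5·4+3·0+1·0 = 26 | 1·2+6·4 = 26
gcd(2,5,3,1,1,6) = 1

Coefficients: [2, 5, 3, 1, 1, 6]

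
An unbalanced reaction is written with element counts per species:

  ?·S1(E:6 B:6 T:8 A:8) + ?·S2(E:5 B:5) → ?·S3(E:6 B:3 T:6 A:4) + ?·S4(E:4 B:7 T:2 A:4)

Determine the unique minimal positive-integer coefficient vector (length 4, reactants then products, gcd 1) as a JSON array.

Coefficients: [5, 4, 5, 5]

E: 5·6+4·5 = 50 | 5·6+5·4 = 50
B: 5·6+4·5 = 50 | 5·3+5·7 = 50
T: 5·8+4·0 = 40 | 5·6+5·2 = 40
A: 5·8+4·0 = 40 | 5·4+5·4 = 40
gcd(5,4,5,5) = 1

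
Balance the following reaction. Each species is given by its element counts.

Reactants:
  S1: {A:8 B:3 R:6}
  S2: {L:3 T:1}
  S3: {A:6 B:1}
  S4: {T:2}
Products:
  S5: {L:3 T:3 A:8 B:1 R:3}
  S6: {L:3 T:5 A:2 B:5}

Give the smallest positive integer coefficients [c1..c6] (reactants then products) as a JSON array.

Coefficients: [2, 5, 3, 6, 4, 1]

L: 2·0+5·3+3·0+6·0 = 15 | 4·3+1·3 = 15
T: 2·0+5·1+3·0+6·2 = 17 | 4·3+1·5 = 17
A: 2·8+5·0+3·6+6·0 = 34 | 4·8+1·2 = 34
B: 2·3+5·0+3·1+6·0 = 9 | 4·1+1·5 = 9
R: 2·6+5·0+3·0+6·0 = 12 | 4·3+1·0 = 12
gcd(2,5,3,6,4,1) = 1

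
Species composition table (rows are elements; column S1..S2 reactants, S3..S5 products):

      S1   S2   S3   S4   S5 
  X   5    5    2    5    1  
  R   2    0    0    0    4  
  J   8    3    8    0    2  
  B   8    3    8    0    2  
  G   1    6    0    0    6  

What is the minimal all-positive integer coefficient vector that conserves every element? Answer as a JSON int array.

Coefficients: [6, 2, 6, 5, 3]

X: 6·5+2·5 = 40 | 6·2+5·5+3·1 = 40
R: 6·2+2·0 = 12 | 6·0+5·0+3·4 = 12
J: 6·8+2·3 = 54 | 6·8+5·0+3·2 = 54
B: 6·8+2·3 = 54 | 6·8+5·0+3·2 = 54
G: 6·1+2·6 = 18 | 6·0+5·0+3·6 = 18
gcd(6,2,6,5,3) = 1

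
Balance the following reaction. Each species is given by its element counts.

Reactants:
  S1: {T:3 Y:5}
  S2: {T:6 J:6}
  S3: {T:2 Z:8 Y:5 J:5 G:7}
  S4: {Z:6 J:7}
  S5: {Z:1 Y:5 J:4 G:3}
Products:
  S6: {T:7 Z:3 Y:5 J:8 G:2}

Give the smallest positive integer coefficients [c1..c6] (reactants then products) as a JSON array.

Coefficients: [3, 4, 1, 1, 1, 5]

T: 3·3+4·6+1·2+1·0+1·0 = 35 | 5·7 = 35
Z: 3·0+4·0+1·8+1·6+1·1 = 15 | 5·3 = 15
Y: 3·5+4·0+1·5+1·0+1·5 = 25 | 5·5 = 25
J: 3·0+4·6+1·5+1·7+1·4 = 40 | 5·8 = 40
G: 3·0+4·0+1·7+1·0+1·3 = 10 | 5·2 = 10
gcd(3,4,1,1,1,5) = 1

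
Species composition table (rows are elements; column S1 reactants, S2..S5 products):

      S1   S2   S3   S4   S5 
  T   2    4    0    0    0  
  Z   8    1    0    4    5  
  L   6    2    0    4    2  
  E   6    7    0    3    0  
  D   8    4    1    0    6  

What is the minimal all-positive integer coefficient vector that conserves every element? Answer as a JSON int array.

T: 6·2 = 12 | 3·4+6·0+5·0+5·0 = 12
Z: 6·8 = 48 | 3·1+6·0+5·4+5·5 = 48
L: 6·6 = 36 | 3·2+6·0+5·4+5·2 = 36
E: 6·6 = 36 | 3·7+6·0+5·3+5·0 = 36
D: 6·8 = 48 | 3·4+6·1+5·0+5·6 = 48
gcd(6,3,6,5,5) = 1

Coefficients: [6, 3, 6, 5, 5]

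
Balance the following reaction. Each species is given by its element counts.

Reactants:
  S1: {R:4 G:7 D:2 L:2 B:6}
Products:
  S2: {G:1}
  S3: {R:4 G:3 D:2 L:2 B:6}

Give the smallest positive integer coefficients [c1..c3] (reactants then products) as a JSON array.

Coefficients: [1, 4, 1]

R: 1·4 = 4 | 4·0+1·4 = 4
G: 1·7 = 7 | 4·1+1·3 = 7
D: 1·2 = 2 | 4·0+1·2 = 2
L: 1·2 = 2 | 4·0+1·2 = 2
B: 1·6 = 6 | 4·0+1·6 = 6
gcd(1,4,1) = 1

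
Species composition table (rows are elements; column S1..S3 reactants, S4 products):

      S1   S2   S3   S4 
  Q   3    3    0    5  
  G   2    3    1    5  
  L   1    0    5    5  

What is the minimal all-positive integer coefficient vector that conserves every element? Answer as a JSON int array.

Coefficients: [5, 5, 5, 6]

Q: 5·3+5·3+5·0 = 30 | 6·5 = 30
G: 5·2+5·3+5·1 = 30 | 6·5 = 30
L: 5·1+5·0+5·5 = 30 | 6·5 = 30
gcd(5,5,5,6) = 1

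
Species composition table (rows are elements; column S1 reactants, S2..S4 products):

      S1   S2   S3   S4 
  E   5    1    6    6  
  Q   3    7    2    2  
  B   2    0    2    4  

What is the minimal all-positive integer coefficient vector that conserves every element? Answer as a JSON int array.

Coefficients: [5, 1, 3, 1]

E: 5·5 = 25 | 1·1+3·6+1·6 = 25
Q: 5·3 = 15 | 1·7+3·2+1·2 = 15
B: 5·2 = 10 | 1·0+3·2+1·4 = 10
gcd(5,1,3,1) = 1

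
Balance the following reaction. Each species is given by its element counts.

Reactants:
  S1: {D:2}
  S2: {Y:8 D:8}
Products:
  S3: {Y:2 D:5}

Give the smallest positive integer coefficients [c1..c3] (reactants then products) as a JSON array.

Coefficients: [6, 1, 4]

Y: 6·0+1·8 = 8 | 4·2 = 8
D: 6·2+1·8 = 20 | 4·5 = 20
gcd(6,1,4) = 1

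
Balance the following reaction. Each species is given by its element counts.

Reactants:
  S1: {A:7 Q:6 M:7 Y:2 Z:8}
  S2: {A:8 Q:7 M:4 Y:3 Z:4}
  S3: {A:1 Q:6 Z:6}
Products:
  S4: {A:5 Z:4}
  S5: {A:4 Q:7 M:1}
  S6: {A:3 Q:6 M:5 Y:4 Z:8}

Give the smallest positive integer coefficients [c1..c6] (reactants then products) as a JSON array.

A: 1·7+6·8+4·1 = 59 | 4·5+6·4+5·3 = 59
Q: 1·6+6·7+4·6 = 72 | 4·0+6·7+5·6 = 72
M: 1·7+6·4+4·0 = 31 | 4·0+6·1+5·5 = 31
Y: 1·2+6·3+4·0 = 20 | 4·0+6·0+5·4 = 20
Z: 1·8+6·4+4·6 = 56 | 4·4+6·0+5·8 = 56
gcd(1,6,4,4,6,5) = 1

Coefficients: [1, 6, 4, 4, 6, 5]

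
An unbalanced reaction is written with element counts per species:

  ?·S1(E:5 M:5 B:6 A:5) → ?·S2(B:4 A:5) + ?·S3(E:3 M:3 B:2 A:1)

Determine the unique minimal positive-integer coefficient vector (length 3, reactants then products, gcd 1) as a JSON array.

Coefficients: [3, 2, 5]

E: 3·5 = 15 | 2·0+5·3 = 15
M: 3·5 = 15 | 2·0+5·3 = 15
B: 3·6 = 18 | 2·4+5·2 = 18
A: 3·5 = 15 | 2·5+5·1 = 15
gcd(3,2,5) = 1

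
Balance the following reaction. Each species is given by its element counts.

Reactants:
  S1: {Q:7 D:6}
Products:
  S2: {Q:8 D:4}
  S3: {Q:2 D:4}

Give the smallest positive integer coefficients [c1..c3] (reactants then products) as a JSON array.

Q: 6·7 = 42 | 4·8+5·2 = 42
D: 6·6 = 36 | 4·4+5·4 = 36
gcd(6,4,5) = 1

Coefficients: [6, 4, 5]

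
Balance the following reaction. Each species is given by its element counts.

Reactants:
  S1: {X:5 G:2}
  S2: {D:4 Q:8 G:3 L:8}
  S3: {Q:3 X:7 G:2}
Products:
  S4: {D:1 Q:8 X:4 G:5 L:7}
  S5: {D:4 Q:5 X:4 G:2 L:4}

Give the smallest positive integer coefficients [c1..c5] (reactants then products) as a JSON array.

D: 3·0+6·4+3·0 = 24 | 4·1+5·4 = 24
Q: 3·0+6·8+3·3 = 57 | 4·8+5·5 = 57
X: 3·5+6·0+3·7 = 36 | 4·4+5·4 = 36
G: 3·2+6·3+3·2 = 30 | 4·5+5·2 = 30
L: 3·0+6·8+3·0 = 48 | 4·7+5·4 = 48
gcd(3,6,3,4,5) = 1

Coefficients: [3, 6, 3, 4, 5]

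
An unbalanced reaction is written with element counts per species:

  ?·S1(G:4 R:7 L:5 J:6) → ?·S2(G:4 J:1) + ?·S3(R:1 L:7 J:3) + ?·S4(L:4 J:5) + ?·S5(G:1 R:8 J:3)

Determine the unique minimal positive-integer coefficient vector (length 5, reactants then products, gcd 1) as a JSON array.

G: 5·4 = 20 | 4·4+3·0+1·0+4·1 = 20
R: 5·7 = 35 | 4·0+3·1+1·0+4·8 = 35
L: 5·5 = 25 | 4·0+3·7+1·4+4·0 = 25
J: 5·6 = 30 | 4·1+3·3+1·5+4·3 = 30
gcd(5,4,3,1,4) = 1

Coefficients: [5, 4, 3, 1, 4]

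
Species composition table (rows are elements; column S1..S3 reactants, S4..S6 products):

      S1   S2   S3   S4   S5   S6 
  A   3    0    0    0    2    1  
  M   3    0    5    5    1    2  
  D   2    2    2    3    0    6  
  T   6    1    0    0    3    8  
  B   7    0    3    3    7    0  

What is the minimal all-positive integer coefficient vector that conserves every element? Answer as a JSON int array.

A: 1·3+5·0+6·0 = 3 | 6·0+1·2+1·1 = 3
M: 1·3+5·0+6·5 = 33 | 6·5+1·1+1·2 = 33
D: 1·2+5·2+6·2 = 24 | 6·3+1·0+1·6 = 24
T: 1·6+5·1+6·0 = 11 | 6·0+1·3+1·8 = 11
B: 1·7+5·0+6·3 = 25 | 6·3+1·7+1·0 = 25
gcd(1,5,6,6,1,1) = 1

Coefficients: [1, 5, 6, 6, 1, 1]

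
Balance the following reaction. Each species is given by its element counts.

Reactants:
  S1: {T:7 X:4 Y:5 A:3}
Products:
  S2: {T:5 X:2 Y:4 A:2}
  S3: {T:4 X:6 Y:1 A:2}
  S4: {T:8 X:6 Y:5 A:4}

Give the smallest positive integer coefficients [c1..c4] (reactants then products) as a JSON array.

Coefficients: [6, 6, 1, 1]

T: 6·7 = 42 | 6·5+1·4+1·8 = 42
X: 6·4 = 24 | 6·2+1·6+1·6 = 24
Y: 6·5 = 30 | 6·4+1·1+1·5 = 30
A: 6·3 = 18 | 6·2+1·2+1·4 = 18
gcd(6,6,1,1) = 1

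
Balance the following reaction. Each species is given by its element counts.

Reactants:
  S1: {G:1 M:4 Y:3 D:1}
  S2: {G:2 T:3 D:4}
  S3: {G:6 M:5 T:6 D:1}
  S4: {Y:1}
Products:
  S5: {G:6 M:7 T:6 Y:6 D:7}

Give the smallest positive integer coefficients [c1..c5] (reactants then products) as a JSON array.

Coefficients: [4, 4, 1, 6, 3]

G: 4·1+4·2+1·6+6·0 = 18 | 3·6 = 18
M: 4·4+4·0+1·5+6·0 = 21 | 3·7 = 21
T: 4·0+4·3+1·6+6·0 = 18 | 3·6 = 18
Y: 4·3+4·0+1·0+6·1 = 18 | 3·6 = 18
D: 4·1+4·4+1·1+6·0 = 21 | 3·7 = 21
gcd(4,4,1,6,3) = 1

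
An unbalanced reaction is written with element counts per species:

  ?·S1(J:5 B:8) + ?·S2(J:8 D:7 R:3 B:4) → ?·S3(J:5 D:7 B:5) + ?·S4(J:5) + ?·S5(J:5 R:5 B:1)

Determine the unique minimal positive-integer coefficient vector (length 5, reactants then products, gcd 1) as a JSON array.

Coefficients: [1, 5, 5, 1, 3]

J: 1·5+5·8 = 45 | 5·5+1·5+3·5 = 45
D: 1·0+5·7 = 35 | 5·7+1·0+3·0 = 35
R: 1·0+5·3 = 15 | 5·0+1·0+3·5 = 15
B: 1·8+5·4 = 28 | 5·5+1·0+3·1 = 28
gcd(1,5,5,1,3) = 1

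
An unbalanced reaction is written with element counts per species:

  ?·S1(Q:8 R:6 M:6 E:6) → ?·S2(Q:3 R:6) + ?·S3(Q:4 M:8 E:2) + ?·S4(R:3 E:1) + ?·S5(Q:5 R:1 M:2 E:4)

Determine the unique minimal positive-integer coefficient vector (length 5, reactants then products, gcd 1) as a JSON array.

Coefficients: [6, 2, 3, 6, 6]

Q: 6·8 = 48 | 2·3+3·4+6·0+6·5 = 48
R: 6·6 = 36 | 2·6+3·0+6·3+6·1 = 36
M: 6·6 = 36 | 2·0+3·8+6·0+6·2 = 36
E: 6·6 = 36 | 2·0+3·2+6·1+6·4 = 36
gcd(6,2,3,6,6) = 1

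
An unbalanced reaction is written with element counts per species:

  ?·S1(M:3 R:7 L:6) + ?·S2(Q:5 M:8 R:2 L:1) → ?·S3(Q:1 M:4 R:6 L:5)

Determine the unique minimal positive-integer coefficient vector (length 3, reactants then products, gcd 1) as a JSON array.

Q: 4·0+1·5 = 5 | 5·1 = 5
M: 4·3+1·8 = 20 | 5·4 = 20
R: 4·7+1·2 = 30 | 5·6 = 30
L: 4·6+1·1 = 25 | 5·5 = 25
gcd(4,1,5) = 1

Coefficients: [4, 1, 5]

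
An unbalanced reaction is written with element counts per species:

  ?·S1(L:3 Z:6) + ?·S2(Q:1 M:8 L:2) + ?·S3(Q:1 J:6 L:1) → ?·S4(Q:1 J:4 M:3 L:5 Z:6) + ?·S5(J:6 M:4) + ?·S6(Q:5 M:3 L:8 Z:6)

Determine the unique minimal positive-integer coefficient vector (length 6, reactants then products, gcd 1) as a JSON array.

Q: 4·0+3·1+5·1 = 8 | 3·1+3·0+1·5 = 8
J: 4·0+3·0+5·6 = 30 | 3·4+3·6+1·0 = 30
M: 4·0+3·8+5·0 = 24 | 3·3+3·4+1·3 = 24
L: 4·3+3·2+5·1 = 23 | 3·5+3·0+1·8 = 23
Z: 4·6+3·0+5·0 = 24 | 3·6+3·0+1·6 = 24
gcd(4,3,5,3,3,1) = 1

Coefficients: [4, 3, 5, 3, 3, 1]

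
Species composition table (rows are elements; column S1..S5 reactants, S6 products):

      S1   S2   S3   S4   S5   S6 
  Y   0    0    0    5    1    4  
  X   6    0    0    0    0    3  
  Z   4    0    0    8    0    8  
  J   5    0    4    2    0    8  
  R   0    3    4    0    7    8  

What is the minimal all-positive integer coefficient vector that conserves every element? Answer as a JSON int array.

Y: 2·0+3·0+4·0+3·5+1·1 = 16 | 4·4 = 16
X: 2·6+3·0+4·0+3·0+1·0 = 12 | 4·3 = 12
Z: 2·4+3·0+4·0+3·8+1·0 = 32 | 4·8 = 32
J: 2·5+3·0+4·4+3·2+1·0 = 32 | 4·8 = 32
R: 2·0+3·3+4·4+3·0+1·7 = 32 | 4·8 = 32
gcd(2,3,4,3,1,4) = 1

Coefficients: [2, 3, 4, 3, 1, 4]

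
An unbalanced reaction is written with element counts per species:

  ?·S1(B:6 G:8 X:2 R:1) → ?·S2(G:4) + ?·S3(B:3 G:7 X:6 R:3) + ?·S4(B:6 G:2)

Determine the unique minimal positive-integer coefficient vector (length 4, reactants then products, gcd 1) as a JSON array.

B: 6·6 = 36 | 6·0+2·3+5·6 = 36
G: 6·8 = 48 | 6·4+2·7+5·2 = 48
X: 6·2 = 12 | 6·0+2·6+5·0 = 12
R: 6·1 = 6 | 6·0+2·3+5·0 = 6
gcd(6,6,2,5) = 1

Coefficients: [6, 6, 2, 5]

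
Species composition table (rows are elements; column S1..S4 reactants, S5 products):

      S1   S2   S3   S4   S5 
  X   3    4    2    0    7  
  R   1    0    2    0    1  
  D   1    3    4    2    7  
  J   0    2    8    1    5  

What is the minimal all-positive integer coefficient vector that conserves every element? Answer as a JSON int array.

Coefficients: [3, 6, 1, 5, 5]

X: 3·3+6·4+1·2+5·0 = 35 | 5·7 = 35
R: 3·1+6·0+1·2+5·0 = 5 | 5·1 = 5
D: 3·1+6·3+1·4+5·2 = 35 | 5·7 = 35
J: 3·0+6·2+1·8+5·1 = 25 | 5·5 = 25
gcd(3,6,1,5,5) = 1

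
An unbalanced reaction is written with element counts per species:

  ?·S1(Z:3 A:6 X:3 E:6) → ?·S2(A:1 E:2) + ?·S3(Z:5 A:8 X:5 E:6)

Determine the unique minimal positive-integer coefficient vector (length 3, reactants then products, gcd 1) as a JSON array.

Z: 5·3 = 15 | 6·0+3·5 = 15
A: 5·6 = 30 | 6·1+3·8 = 30
X: 5·3 = 15 | 6·0+3·5 = 15
E: 5·6 = 30 | 6·2+3·6 = 30
gcd(5,6,3) = 1

Coefficients: [5, 6, 3]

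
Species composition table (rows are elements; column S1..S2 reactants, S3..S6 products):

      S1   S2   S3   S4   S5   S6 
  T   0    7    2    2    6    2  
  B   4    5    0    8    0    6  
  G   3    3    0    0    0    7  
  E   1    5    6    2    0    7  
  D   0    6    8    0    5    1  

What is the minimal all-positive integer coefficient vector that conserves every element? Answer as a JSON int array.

T: 1·0+6·7 = 42 | 1·2+2·2+5·6+3·2 = 42
B: 1·4+6·5 = 34 | 1·0+2·8+5·0+3·6 = 34
G: 1·3+6·3 = 21 | 1·0+2·0+5·0+3·7 = 21
E: 1·1+6·5 = 31 | 1·6+2·2+5·0+3·7 = 31
D: 1·0+6·6 = 36 | 1·8+2·0+5·5+3·1 = 36
gcd(1,6,1,2,5,3) = 1

Coefficients: [1, 6, 1, 2, 5, 3]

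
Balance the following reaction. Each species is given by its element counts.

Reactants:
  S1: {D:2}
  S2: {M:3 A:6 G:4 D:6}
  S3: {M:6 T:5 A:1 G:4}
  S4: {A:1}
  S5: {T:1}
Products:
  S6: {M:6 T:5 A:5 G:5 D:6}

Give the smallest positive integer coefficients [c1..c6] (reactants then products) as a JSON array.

M: 6·0+2·3+3·6+5·0+5·0 = 24 | 4·6 = 24
T: 6·0+2·0+3·5+5·0+5·1 = 20 | 4·5 = 20
A: 6·0+2·6+3·1+5·1+5·0 = 20 | 4·5 = 20
G: 6·0+2·4+3·4+5·0+5·0 = 20 | 4·5 = 20
D: 6·2+2·6+3·0+5·0+5·0 = 24 | 4·6 = 24
gcd(6,2,3,5,5,4) = 1

Coefficients: [6, 2, 3, 5, 5, 4]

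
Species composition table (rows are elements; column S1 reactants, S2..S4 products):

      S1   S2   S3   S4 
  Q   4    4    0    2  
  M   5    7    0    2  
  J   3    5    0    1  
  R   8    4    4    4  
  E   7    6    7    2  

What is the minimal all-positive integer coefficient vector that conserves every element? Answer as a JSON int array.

Coefficients: [3, 1, 1, 4]

Q: 3·4 = 12 | 1·4+1·0+4·2 = 12
M: 3·5 = 15 | 1·7+1·0+4·2 = 15
J: 3·3 = 9 | 1·5+1·0+4·1 = 9
R: 3·8 = 24 | 1·4+1·4+4·4 = 24
E: 3·7 = 21 | 1·6+1·7+4·2 = 21
gcd(3,1,1,4) = 1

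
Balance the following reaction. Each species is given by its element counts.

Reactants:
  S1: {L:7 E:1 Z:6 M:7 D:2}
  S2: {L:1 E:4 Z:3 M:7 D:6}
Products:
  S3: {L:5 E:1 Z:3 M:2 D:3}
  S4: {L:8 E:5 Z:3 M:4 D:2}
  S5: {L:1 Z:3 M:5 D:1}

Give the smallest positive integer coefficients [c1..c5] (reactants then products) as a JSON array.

L: 3·7+1·1 = 22 | 2·5+1·8+4·1 = 22
E: 3·1+1·4 = 7 | 2·1+1·5+4·0 = 7
Z: 3·6+1·3 = 21 | 2·3+1·3+4·3 = 21
M: 3·7+1·7 = 28 | 2·2+1·4+4·5 = 28
D: 3·2+1·6 = 12 | 2·3+1·2+4·1 = 12
gcd(3,1,2,1,4) = 1

Coefficients: [3, 1, 2, 1, 4]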